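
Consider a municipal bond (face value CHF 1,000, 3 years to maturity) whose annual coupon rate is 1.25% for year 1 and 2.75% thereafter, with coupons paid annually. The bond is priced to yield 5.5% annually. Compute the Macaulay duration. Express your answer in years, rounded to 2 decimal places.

Periodic yield y = 0.055. Discount each cash flow and weight by its year:
  t   CF        PV=CF/(1+0.055)^t    t·PV
  1        12.50        11.8483        11.8483
  2        27.50        24.7074        49.4149
  3     1,027.50       875.0330     2,625.0991
  Σ                    911.5888     2,686.3623
Price P = Σ PV = 911.5888.
Macaulay duration = Σ(t·PV) / P = 2,686.3623 / 911.5888 = 2.94690 years.

2.95 years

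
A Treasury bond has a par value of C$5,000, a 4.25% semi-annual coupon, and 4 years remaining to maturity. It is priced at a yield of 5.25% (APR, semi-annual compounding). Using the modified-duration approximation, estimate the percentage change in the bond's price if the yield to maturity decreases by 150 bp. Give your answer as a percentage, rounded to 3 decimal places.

+5.429%

Periodic yield y = 0.02625. Modified duration first:
  t   CF        PV=CF/(1+0.02625)^t    t·PV
  1       106.25       103.5323       103.5323
  2       106.25       100.8841       201.7681
  3       106.25        98.3036       294.9108
  4       106.25        95.7891       383.1565
  5       106.25        93.3390       466.6949
  6       106.25        90.9515       545.7091
  7       106.25        88.6251       620.3757
  8     5,106.25     4,150.2735    33,202.1877
  Σ                  4,821.6981    35,818.3351
P = 4,821.6981; D_Mac = 7.42857 half-year periods = 3.71429 yrs; D_mod = 3.71429/(1+0.02625) = 3.61928 yrs.
ΔP/P ≈ -D_mod · Δy = -3.61928 × (-0.015) = +0.054289 = +5.4289%.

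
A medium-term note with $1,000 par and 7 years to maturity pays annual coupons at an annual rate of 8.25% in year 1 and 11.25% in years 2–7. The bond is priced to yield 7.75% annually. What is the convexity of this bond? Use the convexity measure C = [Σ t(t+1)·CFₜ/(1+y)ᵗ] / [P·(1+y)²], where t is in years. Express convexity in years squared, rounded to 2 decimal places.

With y = 0.0775:
  t   CF        PV=CF/(1+0.0775)^t    t·PV        t(t+1)·PV
  1        82.50        76.5661        76.5661         153.1323
  2       112.50        96.8987       193.7974         581.3922
  3       112.50        89.9292       269.7876       1,079.1503
  4       112.50        83.4610       333.8439       1,669.2193
  5       112.50        77.4580       387.2899       2,323.7392
  6       112.50        71.8867       431.3205       3,019.2435
  7     1,112.50       659.7495     4,618.2465      36,945.9718
  Σ                  1,155.9492     6,310.8518      45,771.8486
P = 1,155.9492.
Convexity = Σ t(t+1)·PV / [P·(1+y)²] = 45,771.8486 / (1,155.9492 × 1.161006) = 34.10556.

34.11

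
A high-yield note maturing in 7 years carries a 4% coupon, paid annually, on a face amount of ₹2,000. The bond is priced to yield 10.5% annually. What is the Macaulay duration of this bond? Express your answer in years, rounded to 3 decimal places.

Periodic yield y = 0.105. Discount each cash flow and weight by its year:
  t   CF        PV=CF/(1+0.105)^t    t·PV
  1        80.00        72.3982        72.3982
  2        80.00        65.5187       131.0374
  3        80.00        59.2930       177.8789
  4        80.00        53.6588       214.6352
  5        80.00        48.5600       242.8000
  6        80.00        43.9457       263.6742
  7     2,080.00     1,034.0163     7,238.1142
  Σ                  1,377.3907     8,340.5380
Price P = Σ PV = 1,377.3907.
Macaulay duration = Σ(t·PV) / P = 8,340.5380 / 1,377.3907 = 6.05532 years.

6.055 years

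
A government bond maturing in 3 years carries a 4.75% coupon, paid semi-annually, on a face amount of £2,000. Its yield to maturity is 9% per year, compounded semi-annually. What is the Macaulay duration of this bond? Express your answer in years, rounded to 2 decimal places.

2.82 years

Periodic yield y = 0.045. Discount each cash flow and weight by its period:
  t   CF        PV=CF/(1+0.045)^t    t·PV
  1        47.50        45.4545        45.4545
  2        47.50        43.4972        86.9943
  3        47.50        41.6241       124.8723
  4        47.50        39.8317       159.3267
  5        47.50        38.1164       190.5821
  6     2,047.50     1,572.2665     9,433.5991
  Σ                  1,780.7904    10,040.8291
Price P = Σ PV = 1,780.7904.
Macaulay duration = Σ(t·PV) / P = 10,040.8291 / 1,780.7904 = 5.63841 half-year periods.
In years: 5.63841 / 2 = 2.81921 years.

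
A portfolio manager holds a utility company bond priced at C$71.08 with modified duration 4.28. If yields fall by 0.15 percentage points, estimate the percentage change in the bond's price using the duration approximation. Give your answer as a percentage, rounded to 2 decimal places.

+0.64%

Duration approximation: ΔP/P ≈ -D_mod · Δy = -4.28 × (-0.0015) = +0.006420.
As a percentage: +0.6420%.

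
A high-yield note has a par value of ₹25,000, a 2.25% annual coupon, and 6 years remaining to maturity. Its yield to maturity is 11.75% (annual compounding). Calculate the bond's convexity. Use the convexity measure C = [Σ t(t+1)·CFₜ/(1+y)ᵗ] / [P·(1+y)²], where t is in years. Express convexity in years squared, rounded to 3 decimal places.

With y = 0.1175:
  t   CF        PV=CF/(1+0.1175)^t    t·PV        t(t+1)·PV
  1       562.50       503.3557       503.3557       1,006.7114
  2       562.50       450.4302       900.8603       2,702.5810
  3       562.50       403.0695     1,209.2085       4,836.8339
  4       562.50       360.6886     1,442.7543       7,213.7717
  5       562.50       322.7638     1,613.8192       9,682.9151
  6    25,562.50    13,125.5689    78,753.4131     551,273.8919
  Σ                 15,165.8766    84,423.4112     576,716.7050
P = 15,165.8766.
Convexity = Σ t(t+1)·PV / [P·(1+y)²] = 576,716.7050 / (15,165.8766 × 1.248806) = 30.45089.

30.451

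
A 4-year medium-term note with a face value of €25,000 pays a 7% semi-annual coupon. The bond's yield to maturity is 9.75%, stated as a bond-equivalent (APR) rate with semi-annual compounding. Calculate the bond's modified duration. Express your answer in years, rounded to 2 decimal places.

Periodic yield y = 0.04875. First find Macaulay duration:
  t   CF        PV=CF/(1+0.04875)^t    t·PV
  1       875.00       834.3266       834.3266
  2       875.00       795.5438     1,591.0876
  3       875.00       758.5638     2,275.6915
  4       875.00       723.3028     2,893.2113
  5       875.00       689.6809     3,448.4044
  6       875.00       657.6218     3,945.7309
  7       875.00       627.0530     4,389.3709
  8    25,875.00    17,680.9081   141,447.2651
  Σ                 22,767.0009   160,825.0882
P = 22,767.0009; Macaulay duration = 160,825.0882 / 22,767.0009 = 7.06396 half-year periods = 3.53198 years.
Modified duration = D_Mac / (1 + y) = 3.53198 / 1.04875 = 3.36780 years.

3.37 years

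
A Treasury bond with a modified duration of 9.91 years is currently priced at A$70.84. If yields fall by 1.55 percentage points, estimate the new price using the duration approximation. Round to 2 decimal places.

Duration approximation: ΔP/P ≈ -D_mod · Δy = -9.91 × (-0.0155) = +0.153605.
New price ≈ 70.84 × (1 + 0.153605) = 81.7213782.

A$81.72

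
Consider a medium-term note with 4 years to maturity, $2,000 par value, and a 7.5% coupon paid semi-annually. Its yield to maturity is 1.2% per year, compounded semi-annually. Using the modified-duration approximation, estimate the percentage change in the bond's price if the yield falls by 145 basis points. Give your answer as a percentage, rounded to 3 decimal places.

Periodic yield y = 0.006. Modified duration first:
  t   CF        PV=CF/(1+0.006)^t    t·PV
  1        75.00        74.5527        74.5527
  2        75.00        74.1080       148.2161
  3        75.00        73.6660       220.9981
  4        75.00        73.2267       292.9067
  5        75.00        72.7899       363.9497
  6        75.00        72.3558       434.1348
  7        75.00        71.9243       503.4698
  8     2,075.00     1,978.0363    15,824.2903
  Σ                  2,490.6597    17,862.5183
P = 2,490.6597; D_Mac = 7.17180 half-year periods = 3.58590 yrs; D_mod = 3.58590/(1+0.006) = 3.56451 yrs.
ΔP/P ≈ -D_mod · Δy = -3.56451 × (-0.0145) = +0.051685 = +5.1685%.

+5.169%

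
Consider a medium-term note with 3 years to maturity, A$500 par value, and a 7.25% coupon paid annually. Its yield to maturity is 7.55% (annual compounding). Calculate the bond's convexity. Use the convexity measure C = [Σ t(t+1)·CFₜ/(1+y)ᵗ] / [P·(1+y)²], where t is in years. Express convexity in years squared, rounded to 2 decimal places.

With y = 0.0755:
  t   CF        PV=CF/(1+0.0755)^t    t·PV        t(t+1)·PV
  1        36.25        33.7053        33.7053          67.4105
  2        36.25        31.3391        62.6783         188.0349
  3       536.25       431.0583     1,293.1750       5,172.7002
  Σ                    496.1027     1,389.5586       5,428.1456
P = 496.1027.
Convexity = Σ t(t+1)·PV / [P·(1+y)²] = 5,428.1456 / (496.1027 × 1.156700) = 9.45930.

9.46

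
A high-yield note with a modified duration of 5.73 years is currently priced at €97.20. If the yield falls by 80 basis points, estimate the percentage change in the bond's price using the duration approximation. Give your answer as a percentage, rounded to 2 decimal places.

Duration approximation: ΔP/P ≈ -D_mod · Δy = -5.73 × (-0.008) = +0.045840.
As a percentage: +4.5840%.

+4.58%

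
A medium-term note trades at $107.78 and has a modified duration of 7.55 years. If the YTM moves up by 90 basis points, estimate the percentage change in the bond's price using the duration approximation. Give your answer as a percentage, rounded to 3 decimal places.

Duration approximation: ΔP/P ≈ -D_mod · Δy = -7.55 × (+0.009) = -0.067950.
As a percentage: -6.7950%.

-6.795%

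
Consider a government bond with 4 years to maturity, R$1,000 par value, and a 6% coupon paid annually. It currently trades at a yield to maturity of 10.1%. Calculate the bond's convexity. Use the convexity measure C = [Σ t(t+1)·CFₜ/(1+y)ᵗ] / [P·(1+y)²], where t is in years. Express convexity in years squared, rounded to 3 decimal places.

With y = 0.101:
  t   CF        PV=CF/(1+0.101)^t    t·PV        t(t+1)·PV
  1        60.00        54.4959        54.4959         108.9918
  2        60.00        49.4967        98.9935         296.9805
  3        60.00        44.9562       134.8685         539.4740
  4     1,060.00       721.3675     2,885.4701      14,427.3506
  Σ                    870.3164     3,173.8280      15,372.7969
P = 870.3164.
Convexity = Σ t(t+1)·PV / [P·(1+y)²] = 15,372.7969 / (870.3164 × 1.212201) = 14.57139.

14.571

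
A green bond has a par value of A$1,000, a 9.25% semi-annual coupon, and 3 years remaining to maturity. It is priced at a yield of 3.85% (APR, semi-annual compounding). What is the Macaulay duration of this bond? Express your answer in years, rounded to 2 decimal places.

Periodic yield y = 0.01925. Discount each cash flow and weight by its period:
  t   CF        PV=CF/(1+0.01925)^t    t·PV
  1        46.25        45.3765        45.3765
  2        46.25        44.5195        89.0390
  3        46.25        43.6787       131.0361
  4        46.25        42.8538       171.4150
  5        46.25        42.0444       210.2220
  6     1,046.25       933.1493     5,598.8960
  Σ                  1,151.6222     6,245.9846
Price P = Σ PV = 1,151.6222.
Macaulay duration = Σ(t·PV) / P = 6,245.9846 / 1,151.6222 = 5.42364 half-year periods.
In years: 5.42364 / 2 = 2.71182 years.

2.71 years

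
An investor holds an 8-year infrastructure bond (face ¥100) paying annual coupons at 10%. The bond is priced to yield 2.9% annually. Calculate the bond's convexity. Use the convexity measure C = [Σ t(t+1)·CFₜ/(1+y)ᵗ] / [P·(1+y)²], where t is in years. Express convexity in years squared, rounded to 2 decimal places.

48.70

With y = 0.029:
  t   CF        PV=CF/(1+0.029)^t    t·PV        t(t+1)·PV
  1        10.00         9.7182         9.7182          19.4363
  2        10.00         9.4443        18.8886          56.6657
  3        10.00         9.1781        27.5344         110.1375
  4        10.00         8.9195        35.6778         178.3892
  5        10.00         8.6681        43.3404         260.0425
  6        10.00         8.4238        50.5428         353.7994
  7        10.00         8.1864        57.3047         458.4378
  8       110.00        87.5124       700.0993       6,300.8941
  Σ                    150.0507       943.1062       7,737.8025
P = 150.0507.
Convexity = Σ t(t+1)·PV / [P·(1+y)²] = 7,737.8025 / (150.0507 × 1.058841) = 48.70222.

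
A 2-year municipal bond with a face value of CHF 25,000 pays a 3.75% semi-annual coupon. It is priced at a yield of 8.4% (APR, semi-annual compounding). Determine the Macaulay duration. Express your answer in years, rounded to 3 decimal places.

1.943 years

Periodic yield y = 0.042. Discount each cash flow and weight by its period:
  t   CF        PV=CF/(1+0.042)^t    t·PV
  1       468.75       449.8560       449.8560
  2       468.75       431.7237       863.4473
  3       468.75       414.3221     1,242.9664
  4    25,468.75    21,604.1286    86,416.5146
  Σ                 22,900.0305    88,972.7843
Price P = Σ PV = 22,900.0305.
Macaulay duration = Σ(t·PV) / P = 88,972.7843 / 22,900.0305 = 3.88527 half-year periods.
In years: 3.88527 / 2 = 1.94263 years.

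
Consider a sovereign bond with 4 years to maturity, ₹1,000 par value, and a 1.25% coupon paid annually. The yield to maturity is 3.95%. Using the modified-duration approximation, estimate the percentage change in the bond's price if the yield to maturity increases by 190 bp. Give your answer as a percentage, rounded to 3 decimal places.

-7.169%

Periodic yield y = 0.0395. Modified duration first:
  t   CF        PV=CF/(1+0.0395)^t    t·PV
  1        12.50        12.0250        12.0250
  2        12.50        11.5681        23.1361
  3        12.50        11.1285        33.3855
  4     1,012.50       867.1556     3,468.6226
  Σ                    901.8772     3,537.1692
P = 901.8772; D_Mac = 3.92201 yrs; D_mod = 3.92201/(1+0.0395) = 3.77297 yrs.
ΔP/P ≈ -D_mod · Δy = -3.77297 × (+0.019) = -0.071687 = -7.1687%.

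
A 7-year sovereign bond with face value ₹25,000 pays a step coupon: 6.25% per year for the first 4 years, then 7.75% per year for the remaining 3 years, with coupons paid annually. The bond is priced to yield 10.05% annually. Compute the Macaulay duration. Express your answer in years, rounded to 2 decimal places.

Periodic yield y = 0.1005. Discount each cash flow and weight by its year:
  t   CF        PV=CF/(1+0.1005)^t    t·PV
  1     1,562.50     1,419.8092     1,419.8092
  2     1,562.50     1,290.1492     2,580.2984
  3     1,562.50     1,172.3300     3,516.9901
  4     1,562.50     1,065.2703     4,261.0814
  5     1,937.50     1,200.3046     6,001.5231
  6     1,937.50     1,090.6902     6,544.1415
  7    26,937.50    13,779.2938    96,455.0564
  Σ                 21,017.8474   120,778.9000
Price P = Σ PV = 21,017.8474.
Macaulay duration = Σ(t·PV) / P = 120,778.9000 / 21,017.8474 = 5.74649 years.

5.75 years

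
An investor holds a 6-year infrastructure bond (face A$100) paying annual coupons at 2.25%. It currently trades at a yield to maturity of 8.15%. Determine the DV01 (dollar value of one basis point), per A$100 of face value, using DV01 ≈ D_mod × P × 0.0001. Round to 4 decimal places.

Periodic yield y = 0.0815.
  t   CF        PV=CF/(1+0.0815)^t    t·PV
  1         2.25         2.0804         2.0804
  2         2.25         1.9237         3.8473
  3         2.25         1.7787         5.3361
  4         2.25         1.6447         6.5786
  5         2.25         1.5207         7.6036
  6       102.25        63.9005       383.4029
  Σ                     72.8487       408.8491
P = 72.8487; D_Mac = 5.61231 yrs; D_mod = 5.18937 yrs.
DV01 ≈ 5.18937 × 72.8487 × 0.0001 = 0.037804.

A$0.0378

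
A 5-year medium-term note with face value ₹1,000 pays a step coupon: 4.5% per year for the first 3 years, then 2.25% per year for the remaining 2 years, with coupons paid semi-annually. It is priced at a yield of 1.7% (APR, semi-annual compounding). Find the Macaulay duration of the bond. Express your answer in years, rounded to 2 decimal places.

4.58 years

Periodic yield y = 0.0085. Discount each cash flow and weight by its period:
  t   CF        PV=CF/(1+0.0085)^t    t·PV
  1        22.50        22.3104        22.3104
  2        22.50        22.1223        44.2446
  3        22.50        21.9359        65.8076
  4        22.50        21.7510        87.0039
  5        22.50        21.5677       107.8383
  6        22.50        21.3859       128.3153
  7        11.25        10.6028        74.2197
  8        11.25        10.5135        84.1076
  9        11.25        10.4248        93.8236
  10    1,011.25       929.1793     9,291.7926
  Σ                  1,091.7934     9,999.4636
Price P = Σ PV = 1,091.7934.
Macaulay duration = Σ(t·PV) / P = 9,999.4636 / 1,091.7934 = 9.15875 half-year periods.
In years: 9.15875 / 2 = 4.57938 years.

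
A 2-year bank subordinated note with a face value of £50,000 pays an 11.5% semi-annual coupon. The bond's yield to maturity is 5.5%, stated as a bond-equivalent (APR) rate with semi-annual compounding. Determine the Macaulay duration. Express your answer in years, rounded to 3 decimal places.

Periodic yield y = 0.0275. Discount each cash flow and weight by its period:
  t   CF        PV=CF/(1+0.0275)^t    t·PV
  1     2,875.00     2,798.0535     2,798.0535
  2     2,875.00     2,723.1665     5,446.3329
  3     2,875.00     2,650.2837     7,950.8510
  4    52,875.00    47,437.6382   189,750.5527
  Σ                 55,609.1418   205,945.7901
Price P = Σ PV = 55,609.1418.
Macaulay duration = Σ(t·PV) / P = 205,945.7901 / 55,609.1418 = 3.70345 half-year periods.
In years: 3.70345 / 2 = 1.85173 years.

1.852 years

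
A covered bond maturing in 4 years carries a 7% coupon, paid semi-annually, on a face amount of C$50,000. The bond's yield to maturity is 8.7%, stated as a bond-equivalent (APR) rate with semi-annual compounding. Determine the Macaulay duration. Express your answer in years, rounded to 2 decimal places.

Periodic yield y = 0.0435. Discount each cash flow and weight by its period:
  t   CF        PV=CF/(1+0.0435)^t    t·PV
  1     1,750.00     1,677.0484     1,677.0484
  2     1,750.00     1,607.1379     3,214.2758
  3     1,750.00     1,540.1417     4,620.4252
  4     1,750.00     1,475.9384     5,903.7536
  5     1,750.00     1,414.4115     7,072.0575
  6     1,750.00     1,355.4495     8,132.6967
  7     1,750.00     1,298.9453     9,092.6174
  8    51,750.00    36,810.4161   294,483.3290
  Σ                 47,179.4889   334,196.2036
Price P = Σ PV = 47,179.4889.
Macaulay duration = Σ(t·PV) / P = 334,196.2036 / 47,179.4889 = 7.08351 half-year periods.
In years: 7.08351 / 2 = 3.54175 years.

3.54 years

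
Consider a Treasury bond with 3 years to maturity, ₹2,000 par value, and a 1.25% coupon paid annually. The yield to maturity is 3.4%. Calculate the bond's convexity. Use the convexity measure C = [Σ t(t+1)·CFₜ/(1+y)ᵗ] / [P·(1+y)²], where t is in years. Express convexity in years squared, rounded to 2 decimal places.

With y = 0.034:
  t   CF        PV=CF/(1+0.034)^t    t·PV        t(t+1)·PV
  1        25.00        24.1779        24.1779          48.3559
  2        25.00        23.3829        46.7659         140.2976
  3     2,025.00     1,831.7382     5,495.2147      21,980.8588
  Σ                  1,879.2991     5,566.1585      22,169.5123
P = 1,879.2991.
Convexity = Σ t(t+1)·PV / [P·(1+y)²] = 22,169.5123 / (1,879.2991 × 1.069156) = 11.03365.

11.03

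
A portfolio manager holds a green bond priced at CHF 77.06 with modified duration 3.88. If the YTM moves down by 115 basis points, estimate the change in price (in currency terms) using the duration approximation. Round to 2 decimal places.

Duration approximation: ΔP/P ≈ -D_mod · Δy = -3.88 × (-0.0115) = +0.044620.
ΔP ≈ 77.06 × (+0.044620) = +3.4384172.

+CHF 3.44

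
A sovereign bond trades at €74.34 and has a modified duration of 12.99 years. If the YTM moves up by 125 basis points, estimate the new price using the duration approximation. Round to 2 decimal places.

€62.27

Duration approximation: ΔP/P ≈ -D_mod · Δy = -12.99 × (+0.0125) = -0.162375.
New price ≈ 74.34 × (1 - 0.162375) = 62.2690425.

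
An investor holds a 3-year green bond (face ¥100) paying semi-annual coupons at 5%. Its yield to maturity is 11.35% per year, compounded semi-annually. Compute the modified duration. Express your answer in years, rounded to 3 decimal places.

Periodic yield y = 0.05675. First find Macaulay duration:
  t   CF        PV=CF/(1+0.05675)^t    t·PV
  1         2.50         2.3657         2.3657
  2         2.50         2.2387         4.4774
  3         2.50         2.1185         6.3554
  4         2.50         2.0047         8.0188
  5         2.50         1.8970         9.4852
  6       102.50        73.6021       441.6127
  Σ                     84.2268       472.3154
P = 84.2268; Macaulay duration = 472.3154 / 84.2268 = 5.60766 half-year periods = 2.80383 years.
Modified duration = D_Mac / (1 + y) = 2.80383 / 1.05675 = 2.65326 years.

2.653 years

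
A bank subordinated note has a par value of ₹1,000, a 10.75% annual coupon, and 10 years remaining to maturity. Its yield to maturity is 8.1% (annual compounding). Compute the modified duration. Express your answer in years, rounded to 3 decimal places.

6.352 years

Periodic yield y = 0.081. First find Macaulay duration:
  t   CF        PV=CF/(1+0.081)^t    t·PV
  1       107.50        99.4450        99.4450
  2       107.50        91.9935       183.9870
  3       107.50        85.1004       255.3011
  4       107.50        78.7237       314.8949
  5       107.50        72.8249       364.1246
  6       107.50        67.3681       404.2086
  7       107.50        62.3202       436.2412
  8       107.50        57.6505       461.2038
  9       107.50        53.3307       479.9762
  10    1,107.50       508.2610     5,082.6101
  Σ                  1,177.0179     8,081.9924
P = 1,177.0179; Macaulay duration = 8,081.9924 / 1,177.0179 = 6.86650 years.
Modified duration = D_Mac / (1 + y) = 6.86650 / 1.081 = 6.35199 years.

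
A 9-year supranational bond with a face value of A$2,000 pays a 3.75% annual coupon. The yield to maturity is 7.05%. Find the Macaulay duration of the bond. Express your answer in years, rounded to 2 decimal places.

Periodic yield y = 0.0705. Discount each cash flow and weight by its year:
  t   CF        PV=CF/(1+0.0705)^t    t·PV
  1        75.00        70.0607        70.0607
  2        75.00        65.4467       130.8935
  3        75.00        61.1366       183.4098
  4        75.00        57.1103       228.4413
  5        75.00        53.3492       266.7460
  6        75.00        49.8358       299.0147
  7        75.00        46.5537       325.8762
  8        75.00        43.4878       347.9028
  9     2,075.00     1,123.9269    10,115.3419
  Σ                  1,570.9078    11,967.6867
Price P = Σ PV = 1,570.9078.
Macaulay duration = Σ(t·PV) / P = 11,967.6867 / 1,570.9078 = 7.61833 years.

7.62 years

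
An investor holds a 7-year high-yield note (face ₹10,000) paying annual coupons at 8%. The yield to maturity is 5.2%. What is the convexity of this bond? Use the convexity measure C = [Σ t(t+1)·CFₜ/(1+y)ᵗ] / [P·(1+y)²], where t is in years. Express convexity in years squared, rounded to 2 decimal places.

38.51

With y = 0.052:
  t   CF        PV=CF/(1+0.052)^t    t·PV        t(t+1)·PV
  1       800.00       760.4563       760.4563       1,520.9125
  2       800.00       722.8672     1,445.7344       4,337.2031
  3       800.00       687.1361     2,061.4083       8,245.6332
  4       800.00       653.1712     2,612.6848      13,063.4240
  5       800.00       620.8852     3,104.4259      18,626.5552
  6       800.00       590.1950     3,541.1702      24,788.1913
  7    10,800.00     7,573.7955    53,016.5688     424,132.5502
  Σ                 11,608.5065    66,542.4486     494,714.4694
P = 11,608.5065.
Convexity = Σ t(t+1)·PV / [P·(1+y)²] = 494,714.4694 / (11,608.5065 × 1.106704) = 38.50763.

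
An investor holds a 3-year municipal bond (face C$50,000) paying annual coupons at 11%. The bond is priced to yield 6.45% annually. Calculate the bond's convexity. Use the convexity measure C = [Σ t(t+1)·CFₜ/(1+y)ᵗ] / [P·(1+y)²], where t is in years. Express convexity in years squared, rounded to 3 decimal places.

9.317

With y = 0.0645:
  t   CF        PV=CF/(1+0.0645)^t    t·PV        t(t+1)·PV
  1     5,500.00     5,166.7450     5,166.7450      10,333.4899
  2     5,500.00     4,853.6824     9,707.3649      29,122.0946
  3    55,500.00    46,010.3976   138,031.1927     552,124.7706
  Σ                 56,030.8249   152,905.3025     591,580.3551
P = 56,030.8249.
Convexity = Σ t(t+1)·PV / [P·(1+y)²] = 591,580.3551 / (56,030.8249 × 1.133160) = 9.31741.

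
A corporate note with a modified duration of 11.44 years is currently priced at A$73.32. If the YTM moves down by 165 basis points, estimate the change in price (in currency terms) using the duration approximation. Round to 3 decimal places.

+A$13.840

Duration approximation: ΔP/P ≈ -D_mod · Δy = -11.44 × (-0.0165) = +0.188760.
ΔP ≈ 73.32 × (+0.188760) = +13.8398832.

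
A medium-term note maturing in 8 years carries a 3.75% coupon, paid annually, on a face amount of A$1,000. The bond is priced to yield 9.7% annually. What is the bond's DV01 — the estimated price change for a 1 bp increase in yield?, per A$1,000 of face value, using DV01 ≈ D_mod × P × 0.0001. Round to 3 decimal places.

Periodic yield y = 0.097.
  t   CF        PV=CF/(1+0.097)^t    t·PV
  1        37.50        34.1841        34.1841
  2        37.50        31.1615        62.3230
  3        37.50        28.4061        85.2183
  4        37.50        25.8943       103.5773
  5        37.50        23.6047       118.0234
  6        37.50        21.5175       129.1049
  7        37.50        19.6148       137.3039
  8     1,037.50       494.6922     3,957.5378
  Σ                    679.0753     4,627.2727
P = 679.0753; D_Mac = 6.81408 yrs; D_mod = 6.21156 yrs.
DV01 ≈ 6.21156 × 679.0753 × 0.0001 = 0.421812.

A$0.422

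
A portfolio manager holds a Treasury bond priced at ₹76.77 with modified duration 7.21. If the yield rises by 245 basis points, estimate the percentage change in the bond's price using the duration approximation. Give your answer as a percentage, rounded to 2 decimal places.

Duration approximation: ΔP/P ≈ -D_mod · Δy = -7.21 × (+0.0245) = -0.176645.
As a percentage: -17.6645%.

-17.66%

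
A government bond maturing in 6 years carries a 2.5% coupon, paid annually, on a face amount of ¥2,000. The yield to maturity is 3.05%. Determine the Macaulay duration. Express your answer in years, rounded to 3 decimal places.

Periodic yield y = 0.0305. Discount each cash flow and weight by its year:
  t   CF        PV=CF/(1+0.0305)^t    t·PV
  1        50.00        48.5201        48.5201
  2        50.00        47.0841        94.1681
  3        50.00        45.6905       137.0715
  4        50.00        44.3382       177.3528
  5        50.00        43.0259       215.1295
  6     2,050.00     1,711.8507    10,271.1042
  Σ                  1,940.5095    10,943.3463
Price P = Σ PV = 1,940.5095.
Macaulay duration = Σ(t·PV) / P = 10,943.3463 / 1,940.5095 = 5.63942 years.

5.639 years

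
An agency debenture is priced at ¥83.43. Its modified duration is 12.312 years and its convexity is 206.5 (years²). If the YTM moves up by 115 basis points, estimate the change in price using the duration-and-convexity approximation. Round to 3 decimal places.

Duration effect: -D_mod·Δy = -12.312 × (+0.0115) = -0.141588
Convexity effect: ½·C·(Δy)² = 0.5 × 206.5 × (0.0115)² = +0.0136548125
ΔP/P ≈ -0.141588 + 0.0136548125 = -0.1279331875
ΔP ≈ 83.43 × (-0.1279331875) = -10.673465833125.

-¥10.673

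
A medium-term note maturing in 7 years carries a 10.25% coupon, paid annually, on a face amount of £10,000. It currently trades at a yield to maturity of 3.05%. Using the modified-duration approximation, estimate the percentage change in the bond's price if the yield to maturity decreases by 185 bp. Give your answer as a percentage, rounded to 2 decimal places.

Periodic yield y = 0.0305. Modified duration first:
  t   CF        PV=CF/(1+0.0305)^t    t·PV
  1     1,025.00       994.6628       994.6628
  2     1,025.00       965.2235     1,930.4469
  3     1,025.00       936.6555     2,809.9664
  4     1,025.00       908.9330     3,635.7321
  5     1,025.00       882.0311     4,410.1554
  6     1,025.00       855.9253     5,135.5521
  7    11,025.00     8,933.9316    62,537.5215
  Σ                 14,477.3628    81,454.0372
P = 14,477.3628; D_Mac = 5.62630 yrs; D_mod = 5.62630/(1+0.0305) = 5.45978 yrs.
ΔP/P ≈ -D_mod · Δy = -5.45978 × (-0.0185) = +0.101006 = +10.1006%.

+10.10%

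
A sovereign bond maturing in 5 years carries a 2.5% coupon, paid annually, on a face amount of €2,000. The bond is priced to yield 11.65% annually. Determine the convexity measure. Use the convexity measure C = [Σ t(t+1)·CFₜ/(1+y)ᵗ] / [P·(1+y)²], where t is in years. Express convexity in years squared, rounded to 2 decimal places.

22.15

With y = 0.1165:
  t   CF        PV=CF/(1+0.1165)^t    t·PV        t(t+1)·PV
  1        50.00        44.7828        44.7828          89.5656
  2        50.00        40.1100        80.2200         240.6599
  3        50.00        35.9248       107.7743         431.0971
  4        50.00        32.1762       128.7049         643.5245
  5     2,050.00     1,181.5721     5,907.8605      35,447.1627
  Σ                  1,334.5659     6,269.3424      36,852.0098
P = 1,334.5659.
Convexity = Σ t(t+1)·PV / [P·(1+y)²] = 36,852.0098 / (1,334.5659 × 1.246572) = 22.15153.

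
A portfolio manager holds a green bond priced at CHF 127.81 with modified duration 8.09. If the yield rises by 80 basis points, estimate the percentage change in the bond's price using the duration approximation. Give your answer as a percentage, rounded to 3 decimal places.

-6.472%

Duration approximation: ΔP/P ≈ -D_mod · Δy = -8.09 × (+0.008) = -0.064720.
As a percentage: -6.4720%.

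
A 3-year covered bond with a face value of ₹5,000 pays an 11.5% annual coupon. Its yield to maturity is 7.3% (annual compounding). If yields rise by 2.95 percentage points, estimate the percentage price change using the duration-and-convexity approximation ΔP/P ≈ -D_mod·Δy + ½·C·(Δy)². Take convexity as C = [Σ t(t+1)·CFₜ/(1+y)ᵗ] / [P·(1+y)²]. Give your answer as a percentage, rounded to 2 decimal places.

With y = 0.073:
  t   CF        PV=CF/(1+0.073)^t    t·PV        t(t+1)·PV
  1       575.00       535.8807       535.8807       1,071.7614
  2       575.00       499.4228       998.8457       2,996.5370
  3     5,575.00     4,512.7960    13,538.3881      54,153.5525
  Σ                  5,548.0996    15,073.1145      58,221.8510
P = 5,548.0996; D_Mac = 2.71681 yrs; D_mod = 2.53197 yrs; C = 9.11470.
Duration effect: -2.53197 × (+0.0295) = -0.074693
Convexity effect: 0.5 × 9.11470 × (0.0295)² = +0.0039660
ΔP/P ≈ -0.074693 + 0.0039660 = -0.070727 = -7.0727%.

-7.07%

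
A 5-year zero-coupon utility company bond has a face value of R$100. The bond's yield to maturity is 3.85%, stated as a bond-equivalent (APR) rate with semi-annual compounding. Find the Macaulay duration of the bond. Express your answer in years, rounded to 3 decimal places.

5.000 years

A zero-coupon bond has a single cash flow at maturity, so its Macaulay duration equals its maturity: 5 years.
(Equivalently: 10 semi-annual periods ÷ 2 = 5 years.)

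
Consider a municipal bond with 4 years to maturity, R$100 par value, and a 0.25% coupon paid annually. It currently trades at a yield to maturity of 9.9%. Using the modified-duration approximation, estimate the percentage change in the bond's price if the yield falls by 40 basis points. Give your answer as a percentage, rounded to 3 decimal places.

Periodic yield y = 0.099. Modified duration first:
  t   CF        PV=CF/(1+0.099)^t    t·PV
  1         0.25         0.2275         0.2275
  2         0.25         0.2070         0.4140
  3         0.25         0.1883         0.5650
  4       100.25        68.7217       274.8866
  Σ                     69.3445       276.0931
P = 69.3445; D_Mac = 3.98147 yrs; D_mod = 3.98147/(1+0.099) = 3.62281 yrs.
ΔP/P ≈ -D_mod · Δy = -3.62281 × (-0.004) = +0.014491 = +1.4491%.

+1.449%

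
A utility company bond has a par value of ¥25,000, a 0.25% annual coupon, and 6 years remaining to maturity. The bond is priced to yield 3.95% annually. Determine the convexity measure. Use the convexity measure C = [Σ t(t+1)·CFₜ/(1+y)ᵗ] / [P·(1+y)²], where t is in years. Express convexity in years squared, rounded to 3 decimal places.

38.503

With y = 0.0395:
  t   CF        PV=CF/(1+0.0395)^t    t·PV        t(t+1)·PV
  1        62.50        60.1251        60.1251         120.2501
  2        62.50        57.8404       115.6807         347.0422
  3        62.50        55.6425       166.9275         667.7098
  4        62.50        53.5281       214.1125       1,070.5625
  5        62.50        51.4941       257.4705       1,544.8233
  6    25,062.50    19,864.4904   119,186.9423     834,308.5963
  Σ                 20,143.1205   120,001.2586     838,058.9843
P = 20,143.1205.
Convexity = Σ t(t+1)·PV / [P·(1+y)²] = 838,058.9843 / (20,143.1205 × 1.080560) = 38.50338.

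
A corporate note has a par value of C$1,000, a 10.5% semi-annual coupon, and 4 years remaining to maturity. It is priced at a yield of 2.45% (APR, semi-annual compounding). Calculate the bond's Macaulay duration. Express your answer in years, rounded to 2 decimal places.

Periodic yield y = 0.01225. Discount each cash flow and weight by its period:
  t   CF        PV=CF/(1+0.01225)^t    t·PV
  1        52.50        51.8647        51.8647
  2        52.50        51.2370       102.4740
  3        52.50        50.6169       151.8508
  4        52.50        50.0044       200.0176
  5        52.50        49.3993       246.9963
  6        52.50        48.8014       292.8086
  7        52.50        48.2109       337.4760
  8     1,052.50       954.8163     7,638.5303
  Σ                  1,304.9508     9,022.0183
Price P = Σ PV = 1,304.9508.
Macaulay duration = Σ(t·PV) / P = 9,022.0183 / 1,304.9508 = 6.91368 half-year periods.
In years: 6.91368 / 2 = 3.45684 years.

3.46 years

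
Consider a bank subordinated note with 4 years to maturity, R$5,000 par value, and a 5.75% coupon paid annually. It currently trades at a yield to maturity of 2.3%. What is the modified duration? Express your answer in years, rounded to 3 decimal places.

3.623 years

Periodic yield y = 0.023. First find Macaulay duration:
  t   CF        PV=CF/(1+0.023)^t    t·PV
  1       287.50       281.0362       281.0362
  2       287.50       274.7177       549.4353
  3       287.50       268.5412       805.6236
  4     5,287.50     4,827.7842    19,311.1366
  Σ                  5,652.0792    20,947.2318
P = 5,652.0792; Macaulay duration = 20,947.2318 / 5,652.0792 = 3.70611 years.
Modified duration = D_Mac / (1 + y) = 3.70611 / 1.023 = 3.62279 years.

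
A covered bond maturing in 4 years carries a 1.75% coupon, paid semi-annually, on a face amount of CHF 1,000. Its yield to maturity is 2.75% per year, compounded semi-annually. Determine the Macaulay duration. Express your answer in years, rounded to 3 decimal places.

3.878 years

Periodic yield y = 0.01375. Discount each cash flow and weight by its period:
  t   CF        PV=CF/(1+0.01375)^t    t·PV
  1         8.75         8.6313         8.6313
  2         8.75         8.5142        17.0285
  3         8.75         8.3988        25.1963
  4         8.75         8.2848        33.1394
  5         8.75         8.1725        40.8624
  6         8.75         8.0616        48.3698
  7         8.75         7.9523        55.6660
  8     1,008.75       904.3501     7,234.8011
  Σ                    962.3657     7,463.6948
Price P = Σ PV = 962.3657.
Macaulay duration = Σ(t·PV) / P = 7,463.6948 / 962.3657 = 7.75557 half-year periods.
In years: 7.75557 / 2 = 3.87779 years.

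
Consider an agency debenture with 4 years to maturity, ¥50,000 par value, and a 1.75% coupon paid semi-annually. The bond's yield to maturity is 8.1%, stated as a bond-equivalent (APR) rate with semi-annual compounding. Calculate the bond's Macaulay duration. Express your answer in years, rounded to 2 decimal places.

3.86 years

Periodic yield y = 0.0405. Discount each cash flow and weight by its period:
  t   CF        PV=CF/(1+0.0405)^t    t·PV
  1       437.50       420.4709       420.4709
  2       437.50       404.1047       808.2094
  3       437.50       388.3755     1,165.1264
  4       437.50       373.2585     1,493.0340
  5       437.50       358.7299     1,793.6497
  6       437.50       344.7669     2,068.6013
  7       437.50       331.3473     2,319.4313
  8    50,437.50    36,712.7465   293,701.9721
  Σ                 39,333.8003   303,770.4952
Price P = Σ PV = 39,333.8003.
Macaulay duration = Σ(t·PV) / P = 303,770.4952 / 39,333.8003 = 7.72289 half-year periods.
In years: 7.72289 / 2 = 3.86144 years.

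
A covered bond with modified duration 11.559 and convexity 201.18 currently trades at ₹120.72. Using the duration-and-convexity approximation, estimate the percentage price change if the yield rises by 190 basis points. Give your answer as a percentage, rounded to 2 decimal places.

-18.33%

Duration effect: -D_mod·Δy = -11.559 × (+0.019) = -0.219621
Convexity effect: ½·C·(Δy)² = 0.5 × 201.18 × (0.019)² = +0.03631299
ΔP/P ≈ -0.219621 + 0.03631299 = -0.18330801
= -18.330801%.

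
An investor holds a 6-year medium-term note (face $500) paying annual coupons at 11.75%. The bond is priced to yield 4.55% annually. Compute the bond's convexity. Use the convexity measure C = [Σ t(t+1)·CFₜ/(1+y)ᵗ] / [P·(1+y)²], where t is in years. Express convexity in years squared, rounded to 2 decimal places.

With y = 0.0455:
  t   CF        PV=CF/(1+0.0455)^t    t·PV        t(t+1)·PV
  1        58.75        56.1932        56.1932         112.3864
  2        58.75        53.7477       107.4954         322.4861
  3        58.75        51.4086       154.2258         616.9032
  4        58.75        49.1713       196.6852         983.4261
  5        58.75        47.0314       235.1569       1,410.9413
  6       558.75       427.8320     2,566.9923      17,968.9460
  Σ                    685.3842     3,316.7488      21,415.0891
P = 685.3842.
Convexity = Σ t(t+1)·PV / [P·(1+y)²] = 21,415.0891 / (685.3842 × 1.093070) = 28.58497.

28.58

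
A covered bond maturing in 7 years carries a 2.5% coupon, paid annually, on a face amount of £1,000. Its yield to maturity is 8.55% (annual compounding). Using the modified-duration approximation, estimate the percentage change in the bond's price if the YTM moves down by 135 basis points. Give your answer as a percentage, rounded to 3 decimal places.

+7.941%

Periodic yield y = 0.0855. Modified duration first:
  t   CF        PV=CF/(1+0.0855)^t    t·PV
  1        25.00        23.0309        23.0309
  2        25.00        21.2168        42.4336
  3        25.00        19.5457        58.6370
  4        25.00        18.0061        72.0246
  5        25.00        16.5879        82.9394
  6        25.00        15.2813        91.6880
  7     1,025.00       577.1850     4,040.2953
  Σ                    690.8537     4,411.0488
P = 690.8537; D_Mac = 6.38492 yrs; D_mod = 6.38492/(1+0.0855) = 5.88201 yrs.
ΔP/P ≈ -D_mod · Δy = -5.88201 × (-0.0135) = +0.079407 = +7.9407%.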